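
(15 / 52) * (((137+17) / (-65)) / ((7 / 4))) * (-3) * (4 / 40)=99 / 845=0.12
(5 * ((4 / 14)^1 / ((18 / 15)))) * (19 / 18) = 475 / 378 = 1.26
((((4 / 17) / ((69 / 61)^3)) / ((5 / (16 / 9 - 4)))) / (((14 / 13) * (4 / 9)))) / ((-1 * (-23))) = -5901506 / 899129133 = -0.01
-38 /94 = -19 /47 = -0.40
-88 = -88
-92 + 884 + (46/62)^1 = 24575/31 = 792.74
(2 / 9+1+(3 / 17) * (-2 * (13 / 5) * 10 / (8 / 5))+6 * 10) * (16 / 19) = 135832 / 2907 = 46.73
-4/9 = -0.44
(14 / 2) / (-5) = -7 / 5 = -1.40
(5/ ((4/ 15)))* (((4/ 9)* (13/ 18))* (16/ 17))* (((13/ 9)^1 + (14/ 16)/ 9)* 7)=84175/ 1377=61.13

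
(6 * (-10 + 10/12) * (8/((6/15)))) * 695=-764500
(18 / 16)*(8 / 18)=1 / 2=0.50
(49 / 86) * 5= 245 / 86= 2.85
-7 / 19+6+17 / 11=1500 / 209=7.18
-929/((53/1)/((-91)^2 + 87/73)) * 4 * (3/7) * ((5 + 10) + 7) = -148281777600/27083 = -5475086.87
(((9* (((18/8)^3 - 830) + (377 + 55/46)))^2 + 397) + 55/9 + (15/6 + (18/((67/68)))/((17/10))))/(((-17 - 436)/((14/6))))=-143697491030680909/1775629651968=-80927.63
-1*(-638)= 638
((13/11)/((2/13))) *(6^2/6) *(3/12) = 507/44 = 11.52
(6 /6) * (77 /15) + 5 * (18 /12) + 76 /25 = 2351 /150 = 15.67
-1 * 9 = -9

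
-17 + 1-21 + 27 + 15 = 5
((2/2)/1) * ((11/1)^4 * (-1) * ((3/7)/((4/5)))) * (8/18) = -73205/21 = -3485.95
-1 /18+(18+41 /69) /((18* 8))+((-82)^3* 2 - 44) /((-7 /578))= 91058120.07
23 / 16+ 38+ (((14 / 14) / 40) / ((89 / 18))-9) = 216751 / 7120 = 30.44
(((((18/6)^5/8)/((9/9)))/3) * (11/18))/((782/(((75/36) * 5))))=4125/50048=0.08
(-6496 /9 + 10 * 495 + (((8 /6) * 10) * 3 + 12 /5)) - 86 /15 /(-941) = 180839756 /42345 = 4270.63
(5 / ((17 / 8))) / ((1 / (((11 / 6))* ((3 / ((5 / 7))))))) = 308 / 17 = 18.12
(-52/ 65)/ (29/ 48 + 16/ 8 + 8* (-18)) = 192/ 33935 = 0.01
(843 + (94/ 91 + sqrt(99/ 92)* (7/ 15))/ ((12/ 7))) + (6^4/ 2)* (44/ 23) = 49* sqrt(253)/ 2760 + 3737359/ 1794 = 2083.54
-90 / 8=-45 / 4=-11.25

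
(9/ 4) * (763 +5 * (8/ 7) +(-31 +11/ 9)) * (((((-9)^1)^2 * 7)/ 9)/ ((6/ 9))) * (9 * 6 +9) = 9898331.62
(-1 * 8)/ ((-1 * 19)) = 8/ 19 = 0.42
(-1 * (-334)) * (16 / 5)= 1068.80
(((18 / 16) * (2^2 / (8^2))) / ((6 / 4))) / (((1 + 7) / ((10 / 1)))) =15 / 256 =0.06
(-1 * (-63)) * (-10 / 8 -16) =-4347 / 4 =-1086.75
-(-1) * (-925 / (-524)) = 925 / 524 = 1.77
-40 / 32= -5 / 4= -1.25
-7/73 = -0.10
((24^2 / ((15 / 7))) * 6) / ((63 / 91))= 11648 / 5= 2329.60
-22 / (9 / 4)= -88 / 9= -9.78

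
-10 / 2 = -5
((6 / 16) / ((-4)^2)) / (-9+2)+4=3581 / 896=4.00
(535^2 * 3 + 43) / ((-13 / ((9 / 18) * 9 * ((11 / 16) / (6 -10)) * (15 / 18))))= 70844235 / 1664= 42574.66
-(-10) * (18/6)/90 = 1/3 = 0.33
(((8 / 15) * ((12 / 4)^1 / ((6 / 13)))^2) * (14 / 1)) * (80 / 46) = 37856 / 69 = 548.64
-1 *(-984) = 984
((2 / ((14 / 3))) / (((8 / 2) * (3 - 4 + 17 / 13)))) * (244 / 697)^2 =0.04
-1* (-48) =48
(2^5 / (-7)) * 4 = -128 / 7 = -18.29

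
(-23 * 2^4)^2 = 135424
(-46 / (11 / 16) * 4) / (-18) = 1472 / 99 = 14.87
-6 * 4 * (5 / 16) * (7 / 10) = -21 / 4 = -5.25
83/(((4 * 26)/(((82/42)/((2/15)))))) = 17015/1456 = 11.69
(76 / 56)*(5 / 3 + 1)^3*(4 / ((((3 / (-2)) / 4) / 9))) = -155648 / 63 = -2470.60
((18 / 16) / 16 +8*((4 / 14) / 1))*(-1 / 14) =-2111 / 12544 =-0.17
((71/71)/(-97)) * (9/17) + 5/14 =8119/23086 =0.35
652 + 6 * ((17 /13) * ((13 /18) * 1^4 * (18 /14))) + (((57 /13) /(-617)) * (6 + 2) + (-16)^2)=51387355 /56147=915.23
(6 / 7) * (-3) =-18 / 7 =-2.57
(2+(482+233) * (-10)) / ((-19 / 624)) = 234755.37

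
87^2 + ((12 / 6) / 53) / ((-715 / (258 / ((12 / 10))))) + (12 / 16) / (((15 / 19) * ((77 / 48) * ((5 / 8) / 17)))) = 10060303387 / 1326325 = 7585.10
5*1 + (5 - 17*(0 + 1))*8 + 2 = -89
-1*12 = -12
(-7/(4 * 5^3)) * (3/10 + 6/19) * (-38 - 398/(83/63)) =2.93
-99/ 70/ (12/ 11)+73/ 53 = 1201/ 14840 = 0.08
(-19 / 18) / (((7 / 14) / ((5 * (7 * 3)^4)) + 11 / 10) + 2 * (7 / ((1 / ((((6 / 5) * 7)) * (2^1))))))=-2052855 / 459558604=-0.00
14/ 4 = 7/ 2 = 3.50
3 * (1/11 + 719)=23730/11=2157.27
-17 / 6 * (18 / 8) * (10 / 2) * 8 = -255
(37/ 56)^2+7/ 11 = 37011/ 34496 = 1.07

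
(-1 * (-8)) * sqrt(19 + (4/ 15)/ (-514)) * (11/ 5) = 88 * sqrt(282351765)/ 19275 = 76.72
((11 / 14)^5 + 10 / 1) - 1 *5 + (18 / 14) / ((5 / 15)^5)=170881755 / 537824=317.73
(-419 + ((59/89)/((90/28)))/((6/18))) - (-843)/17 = -8369758/22695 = -368.79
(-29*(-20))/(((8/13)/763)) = 1438255/2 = 719127.50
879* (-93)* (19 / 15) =-517731 / 5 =-103546.20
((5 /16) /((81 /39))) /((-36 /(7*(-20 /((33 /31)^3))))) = 67774525 /139723056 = 0.49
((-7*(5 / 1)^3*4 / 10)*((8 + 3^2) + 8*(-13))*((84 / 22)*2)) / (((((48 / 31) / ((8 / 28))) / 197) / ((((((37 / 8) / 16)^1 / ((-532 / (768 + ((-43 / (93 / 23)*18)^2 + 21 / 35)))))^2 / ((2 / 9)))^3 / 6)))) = 360484476140388762810416894110972678962323975168371132921716233697 / 39810981881848009293305438341160388409142804480000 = 9054900409395660.52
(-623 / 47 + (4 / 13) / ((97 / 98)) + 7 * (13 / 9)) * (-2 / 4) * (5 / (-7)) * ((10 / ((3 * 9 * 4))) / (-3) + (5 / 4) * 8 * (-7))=6123520475 / 86411286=70.86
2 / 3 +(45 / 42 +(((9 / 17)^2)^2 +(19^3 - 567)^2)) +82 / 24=277748969873413 / 7015764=39589269.23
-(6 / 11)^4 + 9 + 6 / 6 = 145114 / 14641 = 9.91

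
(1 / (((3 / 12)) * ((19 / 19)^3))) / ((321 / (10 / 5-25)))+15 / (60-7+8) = -797 / 19581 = -0.04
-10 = -10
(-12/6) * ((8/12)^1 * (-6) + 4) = 0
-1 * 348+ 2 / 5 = -1738 / 5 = -347.60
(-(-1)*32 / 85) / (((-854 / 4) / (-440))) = 0.78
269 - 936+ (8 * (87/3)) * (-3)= -1363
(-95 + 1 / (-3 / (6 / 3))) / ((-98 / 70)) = 68.33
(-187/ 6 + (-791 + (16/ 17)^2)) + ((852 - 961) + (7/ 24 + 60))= -2011415/ 2312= -869.99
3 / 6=1 / 2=0.50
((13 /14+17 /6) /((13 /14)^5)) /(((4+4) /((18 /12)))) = 1.02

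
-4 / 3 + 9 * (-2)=-58 / 3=-19.33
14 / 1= 14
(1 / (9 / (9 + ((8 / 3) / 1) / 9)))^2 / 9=63001 / 531441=0.12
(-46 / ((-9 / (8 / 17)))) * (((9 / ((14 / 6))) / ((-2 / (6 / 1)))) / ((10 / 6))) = -9936 / 595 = -16.70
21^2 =441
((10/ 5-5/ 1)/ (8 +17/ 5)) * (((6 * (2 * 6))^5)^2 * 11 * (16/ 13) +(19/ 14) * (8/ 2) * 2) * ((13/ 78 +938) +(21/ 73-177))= -3845861645229884811169627630/ 378651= -10156744984774594048793.29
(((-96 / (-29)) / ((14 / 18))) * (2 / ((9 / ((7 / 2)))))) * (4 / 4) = 96 / 29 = 3.31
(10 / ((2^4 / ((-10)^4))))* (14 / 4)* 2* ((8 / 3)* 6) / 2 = 350000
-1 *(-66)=66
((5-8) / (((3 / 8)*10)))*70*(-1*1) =56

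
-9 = -9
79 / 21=3.76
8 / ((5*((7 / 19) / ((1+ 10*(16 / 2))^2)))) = 997272 / 35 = 28493.49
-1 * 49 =-49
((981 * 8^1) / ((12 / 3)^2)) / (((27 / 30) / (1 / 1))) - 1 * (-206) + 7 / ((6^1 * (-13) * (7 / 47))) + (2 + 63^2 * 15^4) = 15672647437 / 78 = 200931377.40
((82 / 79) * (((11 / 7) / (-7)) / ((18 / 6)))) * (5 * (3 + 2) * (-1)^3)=22550 / 11613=1.94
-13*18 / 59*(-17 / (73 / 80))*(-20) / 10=-636480 / 4307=-147.78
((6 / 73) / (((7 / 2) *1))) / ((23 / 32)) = 384 / 11753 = 0.03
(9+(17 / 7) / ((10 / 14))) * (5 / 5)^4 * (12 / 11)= 744 / 55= 13.53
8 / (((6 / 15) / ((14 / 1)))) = 280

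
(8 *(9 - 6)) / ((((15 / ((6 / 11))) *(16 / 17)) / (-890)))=-9078 / 11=-825.27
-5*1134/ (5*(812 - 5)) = -378/ 269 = -1.41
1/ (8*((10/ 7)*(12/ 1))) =7/ 960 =0.01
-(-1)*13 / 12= 13 / 12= 1.08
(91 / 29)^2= 8281 / 841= 9.85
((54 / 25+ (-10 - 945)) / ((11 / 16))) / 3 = -381136 / 825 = -461.98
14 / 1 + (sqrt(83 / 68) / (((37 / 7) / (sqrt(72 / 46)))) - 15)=-1 + 21* sqrt(32453) / 14467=-0.74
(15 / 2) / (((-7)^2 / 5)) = 75 / 98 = 0.77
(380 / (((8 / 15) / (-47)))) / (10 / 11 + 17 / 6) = -116325 / 13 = -8948.08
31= 31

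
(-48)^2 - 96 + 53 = 2261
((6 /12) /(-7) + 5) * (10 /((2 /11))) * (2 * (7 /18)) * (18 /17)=3795 /17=223.24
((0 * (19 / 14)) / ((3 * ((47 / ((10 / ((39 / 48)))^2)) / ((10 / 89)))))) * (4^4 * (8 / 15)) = 0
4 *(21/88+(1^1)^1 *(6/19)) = 927/418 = 2.22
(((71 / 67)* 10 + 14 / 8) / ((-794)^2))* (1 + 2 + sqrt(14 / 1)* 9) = 0.00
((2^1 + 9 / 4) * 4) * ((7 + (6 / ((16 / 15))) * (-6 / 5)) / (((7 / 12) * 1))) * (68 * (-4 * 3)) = -41616 / 7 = -5945.14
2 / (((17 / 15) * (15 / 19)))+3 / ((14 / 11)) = 1093 / 238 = 4.59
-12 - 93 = -105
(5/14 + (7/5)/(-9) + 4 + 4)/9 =5167/5670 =0.91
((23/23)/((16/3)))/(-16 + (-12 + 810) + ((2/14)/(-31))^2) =47089/196392528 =0.00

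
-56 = -56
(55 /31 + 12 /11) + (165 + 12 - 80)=34054 /341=99.87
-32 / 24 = -4 / 3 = -1.33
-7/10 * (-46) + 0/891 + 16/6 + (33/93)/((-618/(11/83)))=277209269/7950570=34.87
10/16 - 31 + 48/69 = -5461/184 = -29.68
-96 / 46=-48 / 23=-2.09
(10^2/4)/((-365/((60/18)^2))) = -500/657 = -0.76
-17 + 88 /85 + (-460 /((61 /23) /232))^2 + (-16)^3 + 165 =512112259090268 /316285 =1619148107.21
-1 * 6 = -6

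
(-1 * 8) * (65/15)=-104/3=-34.67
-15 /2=-7.50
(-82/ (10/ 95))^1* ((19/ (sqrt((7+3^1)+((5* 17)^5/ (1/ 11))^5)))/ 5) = -779* sqrt(276972447450793549874602760860240729749202728271484385)/ 72887486171261460493316516015852823618211244281969575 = -0.00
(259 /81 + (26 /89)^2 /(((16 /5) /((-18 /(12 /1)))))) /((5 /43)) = 696900011 /25664040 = 27.15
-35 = -35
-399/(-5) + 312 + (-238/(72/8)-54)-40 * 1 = 12211/45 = 271.36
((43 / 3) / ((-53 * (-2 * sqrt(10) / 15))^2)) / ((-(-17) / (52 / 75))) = 0.00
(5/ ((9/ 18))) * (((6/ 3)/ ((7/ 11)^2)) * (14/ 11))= 440/ 7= 62.86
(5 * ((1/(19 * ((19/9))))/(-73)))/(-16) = 45/421648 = 0.00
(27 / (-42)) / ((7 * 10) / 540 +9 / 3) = -243 / 1183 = -0.21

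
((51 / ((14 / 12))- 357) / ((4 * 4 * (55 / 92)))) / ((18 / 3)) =-16813 / 3080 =-5.46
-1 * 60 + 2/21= -1258/21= -59.90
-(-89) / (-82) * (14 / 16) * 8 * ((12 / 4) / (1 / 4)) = -3738 / 41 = -91.17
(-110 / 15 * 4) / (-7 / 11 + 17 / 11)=-484 / 15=-32.27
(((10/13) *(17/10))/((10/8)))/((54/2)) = 68/1755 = 0.04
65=65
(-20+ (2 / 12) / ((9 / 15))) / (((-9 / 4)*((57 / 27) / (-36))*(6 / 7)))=-9940 / 57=-174.39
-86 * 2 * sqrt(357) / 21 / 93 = -172 * sqrt(357) / 1953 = -1.66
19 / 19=1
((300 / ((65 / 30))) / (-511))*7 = -1800 / 949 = -1.90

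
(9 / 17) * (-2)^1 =-18 / 17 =-1.06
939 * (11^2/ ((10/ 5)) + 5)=123009/ 2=61504.50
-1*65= -65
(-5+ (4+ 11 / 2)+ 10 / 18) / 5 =91 / 90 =1.01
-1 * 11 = -11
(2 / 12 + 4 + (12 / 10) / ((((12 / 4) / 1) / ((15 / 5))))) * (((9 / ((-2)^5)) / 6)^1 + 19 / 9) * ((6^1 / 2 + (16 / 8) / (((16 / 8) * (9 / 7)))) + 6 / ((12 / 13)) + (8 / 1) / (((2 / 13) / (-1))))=-143763179 / 311040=-462.20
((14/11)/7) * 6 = 12/11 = 1.09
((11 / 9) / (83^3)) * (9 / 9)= 11 / 5146083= 0.00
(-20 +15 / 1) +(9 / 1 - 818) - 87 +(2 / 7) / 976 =-3077815 / 3416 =-901.00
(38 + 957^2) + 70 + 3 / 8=7327659 / 8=915957.38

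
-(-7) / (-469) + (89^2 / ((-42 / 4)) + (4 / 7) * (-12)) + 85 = -951488 / 1407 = -676.25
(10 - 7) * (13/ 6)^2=169/ 12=14.08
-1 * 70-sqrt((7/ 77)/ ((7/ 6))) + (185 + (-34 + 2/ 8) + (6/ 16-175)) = -93.65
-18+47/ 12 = -169/ 12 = -14.08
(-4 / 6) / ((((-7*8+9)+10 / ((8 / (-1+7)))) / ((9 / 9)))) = 4 / 237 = 0.02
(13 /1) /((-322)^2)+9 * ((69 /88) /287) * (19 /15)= 14622529 /467614840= 0.03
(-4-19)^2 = 529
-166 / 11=-15.09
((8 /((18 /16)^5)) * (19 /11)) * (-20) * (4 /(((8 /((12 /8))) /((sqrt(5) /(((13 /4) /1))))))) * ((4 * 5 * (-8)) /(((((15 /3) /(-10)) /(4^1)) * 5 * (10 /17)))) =-43352326144 * sqrt(5) /2814669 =-34440.55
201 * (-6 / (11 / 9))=-10854 / 11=-986.73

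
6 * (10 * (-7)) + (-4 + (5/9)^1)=-3811/9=-423.44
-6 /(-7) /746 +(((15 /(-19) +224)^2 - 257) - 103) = 49462.94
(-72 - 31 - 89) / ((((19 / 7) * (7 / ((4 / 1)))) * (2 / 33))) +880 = 4048 / 19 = 213.05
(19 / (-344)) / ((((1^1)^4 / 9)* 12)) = -57 / 1376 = -0.04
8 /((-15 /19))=-152 /15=-10.13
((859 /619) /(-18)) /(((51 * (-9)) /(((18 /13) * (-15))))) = -4295 /1231191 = -0.00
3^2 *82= 738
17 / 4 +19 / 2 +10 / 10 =59 / 4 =14.75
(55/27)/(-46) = -55/1242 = -0.04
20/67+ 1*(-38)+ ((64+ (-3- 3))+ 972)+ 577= 105143/67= 1569.30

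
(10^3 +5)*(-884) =-888420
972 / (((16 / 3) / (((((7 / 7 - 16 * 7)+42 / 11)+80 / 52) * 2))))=-11013003 / 286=-38507.00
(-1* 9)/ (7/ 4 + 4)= -36/ 23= -1.57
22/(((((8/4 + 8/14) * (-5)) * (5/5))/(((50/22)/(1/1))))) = -35/9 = -3.89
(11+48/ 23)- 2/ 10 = 1482/ 115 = 12.89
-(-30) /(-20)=-3 /2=-1.50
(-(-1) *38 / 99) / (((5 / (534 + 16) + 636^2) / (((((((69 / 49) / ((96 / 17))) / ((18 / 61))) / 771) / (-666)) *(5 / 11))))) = -596275 / 839993062433174496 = -0.00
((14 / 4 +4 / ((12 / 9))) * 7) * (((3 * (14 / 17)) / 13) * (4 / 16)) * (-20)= -735 / 17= -43.24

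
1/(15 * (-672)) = -1/10080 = -0.00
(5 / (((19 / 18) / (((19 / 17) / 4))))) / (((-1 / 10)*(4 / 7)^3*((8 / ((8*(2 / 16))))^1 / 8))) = -77175 / 1088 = -70.93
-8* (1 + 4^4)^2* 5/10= -264196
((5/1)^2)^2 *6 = 3750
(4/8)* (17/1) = 8.50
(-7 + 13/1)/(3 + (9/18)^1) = 12/7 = 1.71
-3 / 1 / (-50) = 3 / 50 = 0.06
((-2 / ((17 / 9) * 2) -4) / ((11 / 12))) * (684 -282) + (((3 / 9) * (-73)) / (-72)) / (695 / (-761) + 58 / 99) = -1176547915 / 592008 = -1987.39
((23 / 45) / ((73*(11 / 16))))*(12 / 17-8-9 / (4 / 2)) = -73784 / 614295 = -0.12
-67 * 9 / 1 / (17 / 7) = -4221 / 17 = -248.29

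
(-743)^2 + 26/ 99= 552049.26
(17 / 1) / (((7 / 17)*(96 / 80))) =1445 / 42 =34.40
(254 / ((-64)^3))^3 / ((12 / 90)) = -30725745 / 4503599627370496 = -0.00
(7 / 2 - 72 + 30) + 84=91 / 2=45.50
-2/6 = -1/3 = -0.33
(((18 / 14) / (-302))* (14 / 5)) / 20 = -9 / 15100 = -0.00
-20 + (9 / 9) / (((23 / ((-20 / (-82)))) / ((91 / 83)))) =-1564470 / 78269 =-19.99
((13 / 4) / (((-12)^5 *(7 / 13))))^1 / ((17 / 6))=-169 / 19740672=-0.00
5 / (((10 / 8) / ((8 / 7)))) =32 / 7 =4.57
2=2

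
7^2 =49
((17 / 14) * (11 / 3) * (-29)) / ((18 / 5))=-27115 / 756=-35.87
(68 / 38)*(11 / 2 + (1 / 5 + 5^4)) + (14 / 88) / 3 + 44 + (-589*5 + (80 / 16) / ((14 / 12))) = -155198569 / 87780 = -1768.04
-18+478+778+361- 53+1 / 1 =1547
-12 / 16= -3 / 4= -0.75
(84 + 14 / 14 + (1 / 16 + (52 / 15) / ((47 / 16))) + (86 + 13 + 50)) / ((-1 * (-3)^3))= 2653537 / 304560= 8.71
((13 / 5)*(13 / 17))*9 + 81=98.89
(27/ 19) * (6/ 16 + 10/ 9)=321/ 152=2.11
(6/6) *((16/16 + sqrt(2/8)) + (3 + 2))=6.50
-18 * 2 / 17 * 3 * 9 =-972 / 17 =-57.18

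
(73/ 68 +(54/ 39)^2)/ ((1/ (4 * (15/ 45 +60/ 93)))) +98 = 2254777/ 20553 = 109.71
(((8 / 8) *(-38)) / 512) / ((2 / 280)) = -10.39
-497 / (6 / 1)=-497 / 6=-82.83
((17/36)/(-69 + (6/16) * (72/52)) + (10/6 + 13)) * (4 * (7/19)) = 13155268/608931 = 21.60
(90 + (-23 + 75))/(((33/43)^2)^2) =485469742/1185921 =409.36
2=2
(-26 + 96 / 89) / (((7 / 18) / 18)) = -718632 / 623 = -1153.50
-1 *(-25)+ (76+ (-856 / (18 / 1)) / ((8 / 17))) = -1 / 18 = -0.06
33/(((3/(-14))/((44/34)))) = -3388/17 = -199.29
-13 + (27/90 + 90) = 77.30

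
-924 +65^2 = 3301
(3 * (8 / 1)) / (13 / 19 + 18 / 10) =9.66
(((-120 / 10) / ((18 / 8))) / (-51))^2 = 256 / 23409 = 0.01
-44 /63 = -0.70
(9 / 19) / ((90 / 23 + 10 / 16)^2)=304704 / 13247275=0.02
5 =5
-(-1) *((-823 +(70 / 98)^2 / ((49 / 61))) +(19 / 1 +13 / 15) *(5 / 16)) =-47030203 / 57624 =-816.16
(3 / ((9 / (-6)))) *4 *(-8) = 64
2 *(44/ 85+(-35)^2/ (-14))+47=-10792/ 85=-126.96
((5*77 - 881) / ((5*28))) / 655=-124 / 22925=-0.01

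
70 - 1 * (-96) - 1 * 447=-281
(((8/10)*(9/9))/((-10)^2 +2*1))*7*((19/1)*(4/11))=0.38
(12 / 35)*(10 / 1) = 24 / 7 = 3.43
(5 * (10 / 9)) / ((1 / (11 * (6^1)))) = 1100 / 3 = 366.67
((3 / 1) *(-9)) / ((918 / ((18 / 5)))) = -9 / 85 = -0.11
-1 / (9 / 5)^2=-25 / 81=-0.31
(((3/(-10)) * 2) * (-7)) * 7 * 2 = 58.80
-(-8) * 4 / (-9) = -32 / 9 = -3.56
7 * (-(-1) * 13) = 91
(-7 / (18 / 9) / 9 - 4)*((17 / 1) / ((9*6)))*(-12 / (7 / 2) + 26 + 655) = -707761 / 756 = -936.19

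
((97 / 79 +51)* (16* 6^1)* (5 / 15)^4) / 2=66016 / 2133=30.95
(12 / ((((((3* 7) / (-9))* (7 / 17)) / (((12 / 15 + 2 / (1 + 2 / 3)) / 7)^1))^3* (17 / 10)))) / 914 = -3745440 / 18441598399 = -0.00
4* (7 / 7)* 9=36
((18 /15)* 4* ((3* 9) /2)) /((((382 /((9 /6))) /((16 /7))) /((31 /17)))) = 120528 /113645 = 1.06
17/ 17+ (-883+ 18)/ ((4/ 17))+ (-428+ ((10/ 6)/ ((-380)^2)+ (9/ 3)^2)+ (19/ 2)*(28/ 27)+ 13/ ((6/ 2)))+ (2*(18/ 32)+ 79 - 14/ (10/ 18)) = -3138643013/ 779760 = -4025.14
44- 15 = 29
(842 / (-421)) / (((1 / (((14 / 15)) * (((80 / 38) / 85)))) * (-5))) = 224 / 24225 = 0.01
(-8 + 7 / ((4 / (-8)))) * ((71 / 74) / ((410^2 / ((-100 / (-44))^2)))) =-1775 / 2736668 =-0.00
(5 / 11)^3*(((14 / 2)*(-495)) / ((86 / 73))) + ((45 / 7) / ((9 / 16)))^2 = -74245975 / 509894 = -145.61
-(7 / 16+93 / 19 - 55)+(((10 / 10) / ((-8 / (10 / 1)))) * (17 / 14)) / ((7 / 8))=714011 / 14896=47.93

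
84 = 84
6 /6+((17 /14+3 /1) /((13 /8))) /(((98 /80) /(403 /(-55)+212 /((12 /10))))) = 52899755 /147147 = 359.50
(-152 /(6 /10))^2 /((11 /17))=9819200 /99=99183.84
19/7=2.71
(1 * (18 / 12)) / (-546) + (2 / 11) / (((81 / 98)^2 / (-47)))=-328682635 / 26270244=-12.51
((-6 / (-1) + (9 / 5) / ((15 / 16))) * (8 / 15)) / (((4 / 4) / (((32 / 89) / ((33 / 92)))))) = 47104 / 11125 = 4.23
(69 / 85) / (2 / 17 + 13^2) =3 / 625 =0.00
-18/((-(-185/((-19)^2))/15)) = -19494/37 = -526.86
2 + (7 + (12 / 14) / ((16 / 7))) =9.38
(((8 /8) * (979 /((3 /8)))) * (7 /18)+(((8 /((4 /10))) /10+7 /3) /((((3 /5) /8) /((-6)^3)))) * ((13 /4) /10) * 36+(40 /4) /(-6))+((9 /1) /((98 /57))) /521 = -199895374919 /1378566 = -145002.40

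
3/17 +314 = 5341/17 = 314.18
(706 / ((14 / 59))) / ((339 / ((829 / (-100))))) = -17265583 / 237300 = -72.76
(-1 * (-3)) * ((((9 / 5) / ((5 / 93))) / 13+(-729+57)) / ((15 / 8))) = -1740504 / 1625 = -1071.08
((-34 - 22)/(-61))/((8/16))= 112/61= 1.84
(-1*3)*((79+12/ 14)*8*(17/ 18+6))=-13309.52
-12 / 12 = -1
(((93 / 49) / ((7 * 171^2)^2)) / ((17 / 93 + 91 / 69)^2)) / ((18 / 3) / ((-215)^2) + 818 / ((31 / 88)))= 22582882101025 / 2610218302799903488469744352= 0.00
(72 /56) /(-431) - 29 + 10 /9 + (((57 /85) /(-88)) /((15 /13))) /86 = -2435940813991 /87334909200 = -27.89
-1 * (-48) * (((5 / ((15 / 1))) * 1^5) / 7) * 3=48 / 7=6.86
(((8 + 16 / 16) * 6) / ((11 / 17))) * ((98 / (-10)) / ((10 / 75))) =-67473 / 11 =-6133.91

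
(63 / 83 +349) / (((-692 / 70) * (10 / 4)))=-203210 / 14359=-14.15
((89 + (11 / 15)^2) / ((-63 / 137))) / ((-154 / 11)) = 197143 / 14175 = 13.91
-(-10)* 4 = 40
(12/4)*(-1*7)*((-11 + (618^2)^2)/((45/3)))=-204212318471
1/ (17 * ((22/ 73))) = 0.20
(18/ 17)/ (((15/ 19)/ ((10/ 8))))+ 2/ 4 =37/ 17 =2.18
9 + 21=30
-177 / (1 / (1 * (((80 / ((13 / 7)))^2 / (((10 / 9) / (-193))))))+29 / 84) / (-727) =9641600640 / 13671780977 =0.71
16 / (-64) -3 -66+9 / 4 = -67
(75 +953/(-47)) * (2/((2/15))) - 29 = 37217/47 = 791.85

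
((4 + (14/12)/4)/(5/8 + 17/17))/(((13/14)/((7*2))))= 20188/507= 39.82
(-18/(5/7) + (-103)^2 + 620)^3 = 175794812654859/125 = 1406358501238.87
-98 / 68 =-49 / 34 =-1.44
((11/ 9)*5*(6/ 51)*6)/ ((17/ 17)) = 220/ 51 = 4.31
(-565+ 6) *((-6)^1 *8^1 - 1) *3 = 82173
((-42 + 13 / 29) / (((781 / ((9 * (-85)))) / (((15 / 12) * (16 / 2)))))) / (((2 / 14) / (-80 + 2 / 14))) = -5153001750 / 22649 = -227515.64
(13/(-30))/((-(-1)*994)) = -13/29820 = -0.00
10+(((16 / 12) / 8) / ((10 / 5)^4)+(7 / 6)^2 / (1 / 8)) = 6019 / 288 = 20.90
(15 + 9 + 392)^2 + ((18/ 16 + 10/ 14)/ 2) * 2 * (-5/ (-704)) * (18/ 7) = 23878963739/ 137984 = 173056.03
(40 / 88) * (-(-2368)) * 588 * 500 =3480960000 / 11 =316450909.09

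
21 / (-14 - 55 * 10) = -7 / 188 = -0.04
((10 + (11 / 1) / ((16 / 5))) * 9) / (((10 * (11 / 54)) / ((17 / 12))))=59211 / 704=84.11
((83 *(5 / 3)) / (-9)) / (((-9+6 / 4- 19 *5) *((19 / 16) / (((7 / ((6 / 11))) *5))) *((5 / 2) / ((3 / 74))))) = 102256 / 778221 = 0.13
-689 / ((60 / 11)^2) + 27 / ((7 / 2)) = -389183 / 25200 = -15.44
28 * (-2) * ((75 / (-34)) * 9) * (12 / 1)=226800 / 17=13341.18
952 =952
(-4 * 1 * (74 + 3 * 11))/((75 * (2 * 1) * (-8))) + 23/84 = 331/525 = 0.63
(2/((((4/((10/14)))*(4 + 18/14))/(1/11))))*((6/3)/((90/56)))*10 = 280/3663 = 0.08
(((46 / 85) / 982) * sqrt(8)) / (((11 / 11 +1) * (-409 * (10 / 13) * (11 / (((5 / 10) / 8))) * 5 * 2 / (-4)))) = 299 * sqrt(2) / 75106306000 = 0.00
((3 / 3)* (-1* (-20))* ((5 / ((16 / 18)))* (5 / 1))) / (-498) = -375 / 332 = -1.13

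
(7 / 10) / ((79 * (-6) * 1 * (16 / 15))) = -7 / 5056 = -0.00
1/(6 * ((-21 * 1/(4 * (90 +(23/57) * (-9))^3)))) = -982003938/48013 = -20452.88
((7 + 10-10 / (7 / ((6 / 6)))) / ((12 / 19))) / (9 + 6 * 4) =2071 / 2772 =0.75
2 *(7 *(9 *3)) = 378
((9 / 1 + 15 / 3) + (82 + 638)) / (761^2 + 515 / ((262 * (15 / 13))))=576924 / 455190445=0.00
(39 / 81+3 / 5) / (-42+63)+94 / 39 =2.46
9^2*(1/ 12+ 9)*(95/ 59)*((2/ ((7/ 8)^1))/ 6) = 186390/ 413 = 451.31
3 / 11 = 0.27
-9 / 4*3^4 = -729 / 4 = -182.25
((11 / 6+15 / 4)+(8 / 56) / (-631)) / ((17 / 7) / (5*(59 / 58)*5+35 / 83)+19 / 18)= 36829594785 / 7582768646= 4.86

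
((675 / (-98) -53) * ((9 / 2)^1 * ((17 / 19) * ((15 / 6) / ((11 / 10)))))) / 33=-7482975 / 450604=-16.61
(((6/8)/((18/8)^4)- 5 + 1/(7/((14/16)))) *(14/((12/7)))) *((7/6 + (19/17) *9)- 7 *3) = 4141806193/10707552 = 386.81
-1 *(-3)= 3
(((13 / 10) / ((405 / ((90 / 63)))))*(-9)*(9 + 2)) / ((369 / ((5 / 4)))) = -143 / 92988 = -0.00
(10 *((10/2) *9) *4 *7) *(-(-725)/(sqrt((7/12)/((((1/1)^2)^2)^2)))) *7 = 18270000 *sqrt(21) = 83723657.95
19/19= 1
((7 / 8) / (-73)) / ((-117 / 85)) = 595 / 68328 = 0.01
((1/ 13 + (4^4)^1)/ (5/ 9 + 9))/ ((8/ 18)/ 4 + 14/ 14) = 269649/ 11180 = 24.12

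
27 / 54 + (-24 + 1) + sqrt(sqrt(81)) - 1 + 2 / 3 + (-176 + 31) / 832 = -49939 / 2496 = -20.01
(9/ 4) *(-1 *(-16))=36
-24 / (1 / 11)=-264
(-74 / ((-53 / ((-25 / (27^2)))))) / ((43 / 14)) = -25900 / 1661391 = -0.02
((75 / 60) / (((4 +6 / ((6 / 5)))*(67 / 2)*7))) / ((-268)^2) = 5 / 606338208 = 0.00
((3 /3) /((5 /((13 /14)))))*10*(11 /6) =143 /42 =3.40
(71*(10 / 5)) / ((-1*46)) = -71 / 23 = -3.09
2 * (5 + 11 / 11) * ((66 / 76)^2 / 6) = 1.51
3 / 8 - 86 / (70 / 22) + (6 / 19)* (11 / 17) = -2392069 / 90440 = -26.45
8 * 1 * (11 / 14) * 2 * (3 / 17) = 264 / 119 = 2.22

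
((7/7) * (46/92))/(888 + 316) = 1/2408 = 0.00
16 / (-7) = -16 / 7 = -2.29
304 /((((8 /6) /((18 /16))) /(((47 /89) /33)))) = 8037 /1958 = 4.10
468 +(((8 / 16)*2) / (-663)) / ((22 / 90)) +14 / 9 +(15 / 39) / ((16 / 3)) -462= 2668013 / 350064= 7.62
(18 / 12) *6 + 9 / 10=99 / 10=9.90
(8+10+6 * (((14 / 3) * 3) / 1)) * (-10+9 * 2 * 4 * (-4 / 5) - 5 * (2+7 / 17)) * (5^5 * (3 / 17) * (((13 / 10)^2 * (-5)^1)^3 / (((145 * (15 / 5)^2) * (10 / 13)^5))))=12134718028024527 / 1577600000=7691885.16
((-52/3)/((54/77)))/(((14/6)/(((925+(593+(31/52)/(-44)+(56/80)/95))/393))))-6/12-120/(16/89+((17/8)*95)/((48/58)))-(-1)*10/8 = -759811478355319/18688648037400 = -40.66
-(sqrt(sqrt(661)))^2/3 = -sqrt(661)/3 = -8.57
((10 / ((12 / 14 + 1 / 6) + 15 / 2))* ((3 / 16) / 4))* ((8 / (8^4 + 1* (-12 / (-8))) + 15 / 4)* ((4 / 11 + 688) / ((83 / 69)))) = 118.07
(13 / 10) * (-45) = -117 / 2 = -58.50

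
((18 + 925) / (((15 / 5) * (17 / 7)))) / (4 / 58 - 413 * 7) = -191429 / 4275687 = -0.04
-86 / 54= -43 / 27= -1.59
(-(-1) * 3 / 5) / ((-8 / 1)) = -3 / 40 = -0.08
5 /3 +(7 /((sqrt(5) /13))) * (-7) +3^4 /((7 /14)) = 491 /3 - 637 * sqrt(5) /5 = -121.21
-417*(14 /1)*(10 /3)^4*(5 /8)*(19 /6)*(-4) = 462175000 /81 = 5705864.20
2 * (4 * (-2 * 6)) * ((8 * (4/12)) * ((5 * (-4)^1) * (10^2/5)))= 102400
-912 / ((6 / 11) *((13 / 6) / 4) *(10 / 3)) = -60192 / 65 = -926.03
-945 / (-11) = 85.91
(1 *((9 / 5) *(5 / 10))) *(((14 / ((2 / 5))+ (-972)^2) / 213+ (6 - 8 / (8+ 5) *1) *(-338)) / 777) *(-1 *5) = -15.15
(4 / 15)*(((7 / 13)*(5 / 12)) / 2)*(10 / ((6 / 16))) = 280 / 351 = 0.80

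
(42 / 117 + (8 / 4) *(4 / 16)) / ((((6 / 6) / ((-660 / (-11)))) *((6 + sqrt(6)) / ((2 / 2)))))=134 / 13 - 67 *sqrt(6) / 39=6.10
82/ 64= 41/ 32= 1.28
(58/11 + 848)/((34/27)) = 126711/187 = 677.60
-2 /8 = -1 /4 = -0.25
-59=-59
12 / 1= 12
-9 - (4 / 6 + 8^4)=-12317 / 3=-4105.67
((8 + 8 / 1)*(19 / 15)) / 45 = 304 / 675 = 0.45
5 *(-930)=-4650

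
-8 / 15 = -0.53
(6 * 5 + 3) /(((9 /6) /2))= 44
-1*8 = -8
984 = 984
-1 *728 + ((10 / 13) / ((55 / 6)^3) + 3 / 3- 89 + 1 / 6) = -2117452033 / 2595450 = -815.83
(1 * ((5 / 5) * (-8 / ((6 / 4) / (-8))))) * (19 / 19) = 128 / 3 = 42.67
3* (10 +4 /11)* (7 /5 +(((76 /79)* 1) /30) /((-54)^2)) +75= 125145604 /1055835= 118.53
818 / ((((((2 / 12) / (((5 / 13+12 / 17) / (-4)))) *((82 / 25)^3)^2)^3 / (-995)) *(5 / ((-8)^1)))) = -447622009323051315732300281524658203125 / 151633852234744934357329727731166161272832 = -0.00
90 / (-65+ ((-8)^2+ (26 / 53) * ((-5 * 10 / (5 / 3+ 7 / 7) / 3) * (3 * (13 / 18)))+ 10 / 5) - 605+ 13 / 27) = -103032 / 698513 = -0.15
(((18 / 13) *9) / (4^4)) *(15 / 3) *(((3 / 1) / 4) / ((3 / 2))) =405 / 3328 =0.12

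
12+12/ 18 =38/ 3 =12.67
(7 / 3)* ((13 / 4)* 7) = 637 / 12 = 53.08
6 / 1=6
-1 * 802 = -802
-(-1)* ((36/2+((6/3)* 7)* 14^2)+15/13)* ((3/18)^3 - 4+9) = 38830601/2808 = 13828.56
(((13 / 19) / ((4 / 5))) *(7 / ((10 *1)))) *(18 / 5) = 819 / 380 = 2.16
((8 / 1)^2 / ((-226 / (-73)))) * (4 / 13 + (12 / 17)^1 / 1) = 523264 / 24973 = 20.95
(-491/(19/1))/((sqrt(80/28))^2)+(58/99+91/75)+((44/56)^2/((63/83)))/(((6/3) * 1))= -294155269/43012200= -6.84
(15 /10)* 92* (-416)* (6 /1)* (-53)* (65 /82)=593311680 /41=14471016.59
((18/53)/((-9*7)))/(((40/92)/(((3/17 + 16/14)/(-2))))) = 0.01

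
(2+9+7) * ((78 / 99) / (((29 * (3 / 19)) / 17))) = 16796 / 319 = 52.65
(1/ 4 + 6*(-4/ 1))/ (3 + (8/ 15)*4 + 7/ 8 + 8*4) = -2850/ 4561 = -0.62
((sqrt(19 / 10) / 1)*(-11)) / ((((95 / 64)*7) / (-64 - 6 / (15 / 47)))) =145728*sqrt(190) / 16625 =120.83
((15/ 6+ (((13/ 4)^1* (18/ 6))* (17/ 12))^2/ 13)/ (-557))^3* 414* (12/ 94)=-0.00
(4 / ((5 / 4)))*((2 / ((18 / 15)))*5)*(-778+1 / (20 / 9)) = -62204 / 3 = -20734.67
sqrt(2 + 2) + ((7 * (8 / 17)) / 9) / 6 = 946 / 459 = 2.06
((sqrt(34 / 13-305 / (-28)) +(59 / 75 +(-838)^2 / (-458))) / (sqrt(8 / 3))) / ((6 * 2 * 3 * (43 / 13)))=sqrt(6) * (-4790356298 +17175 * sqrt(447447)) / 1488866400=-7.86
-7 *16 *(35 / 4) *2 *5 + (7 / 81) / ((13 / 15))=-3439765 / 351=-9799.90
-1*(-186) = 186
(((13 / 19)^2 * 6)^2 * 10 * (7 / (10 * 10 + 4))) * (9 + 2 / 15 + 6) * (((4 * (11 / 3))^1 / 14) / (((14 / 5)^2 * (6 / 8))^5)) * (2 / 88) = 4870302734375 / 17890854065515494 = 0.00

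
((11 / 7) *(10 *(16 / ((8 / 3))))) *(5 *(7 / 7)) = 3300 / 7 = 471.43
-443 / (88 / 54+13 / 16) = -191376 / 1055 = -181.40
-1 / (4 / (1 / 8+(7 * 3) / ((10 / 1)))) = -89 / 160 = -0.56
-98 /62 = -49 /31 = -1.58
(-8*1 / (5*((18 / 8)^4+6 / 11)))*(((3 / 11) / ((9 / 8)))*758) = -12419072 / 1105605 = -11.23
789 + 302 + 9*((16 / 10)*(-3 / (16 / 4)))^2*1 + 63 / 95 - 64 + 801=874771 / 475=1841.62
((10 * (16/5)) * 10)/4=80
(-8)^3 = -512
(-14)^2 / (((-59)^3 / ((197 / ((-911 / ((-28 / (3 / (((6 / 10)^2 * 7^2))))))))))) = -158926992 / 4677506725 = -0.03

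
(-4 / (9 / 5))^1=-20 / 9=-2.22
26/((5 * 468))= 1/90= 0.01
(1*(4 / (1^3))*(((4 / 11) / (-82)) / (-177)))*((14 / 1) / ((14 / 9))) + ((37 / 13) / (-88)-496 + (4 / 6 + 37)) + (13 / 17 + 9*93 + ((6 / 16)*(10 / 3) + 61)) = 62331881545 / 141134136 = 441.65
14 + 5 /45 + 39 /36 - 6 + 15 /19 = 6829 /684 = 9.98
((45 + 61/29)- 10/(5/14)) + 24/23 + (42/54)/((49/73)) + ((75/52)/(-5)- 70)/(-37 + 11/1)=1364012075/56812392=24.01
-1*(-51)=51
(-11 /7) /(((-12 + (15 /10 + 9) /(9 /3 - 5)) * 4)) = 0.02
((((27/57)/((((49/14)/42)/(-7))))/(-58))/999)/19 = 14/387353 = 0.00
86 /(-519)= -86 /519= -0.17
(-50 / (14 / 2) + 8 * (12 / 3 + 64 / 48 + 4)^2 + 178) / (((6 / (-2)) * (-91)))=54668 / 17199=3.18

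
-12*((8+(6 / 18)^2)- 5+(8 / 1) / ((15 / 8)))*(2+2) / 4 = -1328 / 15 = -88.53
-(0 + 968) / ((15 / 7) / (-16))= 108416 / 15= 7227.73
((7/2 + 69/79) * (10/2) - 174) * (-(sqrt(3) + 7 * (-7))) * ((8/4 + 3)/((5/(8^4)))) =-2412161024/79 + 49227776 * sqrt(3)/79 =-29454379.93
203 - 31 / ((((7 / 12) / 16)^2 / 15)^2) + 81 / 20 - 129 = -189574148444039 / 48020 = -3947816502.37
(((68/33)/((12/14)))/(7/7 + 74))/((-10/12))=-476/12375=-0.04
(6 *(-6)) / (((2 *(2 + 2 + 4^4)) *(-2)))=9 / 260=0.03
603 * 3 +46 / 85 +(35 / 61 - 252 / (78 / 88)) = 1525.81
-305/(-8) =305/8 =38.12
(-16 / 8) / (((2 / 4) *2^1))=-2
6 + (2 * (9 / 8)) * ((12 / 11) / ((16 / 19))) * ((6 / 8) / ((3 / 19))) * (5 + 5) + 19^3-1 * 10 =2461695 / 352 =6993.45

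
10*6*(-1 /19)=-60 /19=-3.16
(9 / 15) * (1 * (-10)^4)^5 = 60000000000000000000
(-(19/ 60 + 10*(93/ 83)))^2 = 3292120129/ 24800400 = 132.74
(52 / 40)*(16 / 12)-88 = -1294 / 15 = -86.27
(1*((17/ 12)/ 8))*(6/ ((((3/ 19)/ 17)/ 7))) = 38437/ 48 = 800.77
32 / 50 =16 / 25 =0.64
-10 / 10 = -1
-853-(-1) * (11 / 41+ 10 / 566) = -852.71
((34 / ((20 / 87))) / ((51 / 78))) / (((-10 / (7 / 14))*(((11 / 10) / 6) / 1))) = -3393 / 55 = -61.69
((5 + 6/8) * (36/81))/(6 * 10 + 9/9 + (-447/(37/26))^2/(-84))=-220409/96042096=-0.00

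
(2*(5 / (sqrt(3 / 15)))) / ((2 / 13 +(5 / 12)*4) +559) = 195*sqrt(5) / 10936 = 0.04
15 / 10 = 3 / 2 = 1.50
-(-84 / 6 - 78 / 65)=76 / 5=15.20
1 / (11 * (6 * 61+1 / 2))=2 / 8063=0.00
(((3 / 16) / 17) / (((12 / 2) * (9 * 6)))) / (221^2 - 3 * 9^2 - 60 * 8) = 1 / 1413514368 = 0.00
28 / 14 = 2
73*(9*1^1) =657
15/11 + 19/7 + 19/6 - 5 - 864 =-398131/462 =-861.76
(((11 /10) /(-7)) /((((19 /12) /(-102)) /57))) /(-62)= -10098 /1085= -9.31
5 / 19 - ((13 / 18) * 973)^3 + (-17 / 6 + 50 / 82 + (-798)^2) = -1573650706678295 / 4543128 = -346380446.84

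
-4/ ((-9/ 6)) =8/ 3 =2.67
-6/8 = -3/4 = -0.75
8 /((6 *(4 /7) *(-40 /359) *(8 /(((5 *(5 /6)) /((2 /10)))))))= -62825 /1152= -54.54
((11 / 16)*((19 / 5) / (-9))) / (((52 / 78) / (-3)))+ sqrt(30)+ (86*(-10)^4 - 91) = sqrt(30)+ 137585649 / 160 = 859915.78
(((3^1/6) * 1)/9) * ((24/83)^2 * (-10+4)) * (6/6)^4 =-0.03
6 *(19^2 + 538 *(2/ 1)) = 8622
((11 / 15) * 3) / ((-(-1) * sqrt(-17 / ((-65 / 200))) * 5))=11 * sqrt(2210) / 8500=0.06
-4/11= -0.36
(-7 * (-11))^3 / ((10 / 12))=2739198 / 5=547839.60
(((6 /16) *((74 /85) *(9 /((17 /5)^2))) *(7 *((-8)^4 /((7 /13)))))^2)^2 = 19548579554896935541234728960000 /582622237229761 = 33552752205006932.55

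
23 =23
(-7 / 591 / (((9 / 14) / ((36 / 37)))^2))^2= 481890304 / 654608828241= 0.00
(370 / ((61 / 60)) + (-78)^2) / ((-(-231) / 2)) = 262216 / 4697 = 55.83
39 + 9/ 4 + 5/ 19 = 3155/ 76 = 41.51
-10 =-10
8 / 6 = 4 / 3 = 1.33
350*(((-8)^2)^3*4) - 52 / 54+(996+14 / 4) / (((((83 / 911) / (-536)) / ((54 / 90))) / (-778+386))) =19608875321914 / 11205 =1750011184.46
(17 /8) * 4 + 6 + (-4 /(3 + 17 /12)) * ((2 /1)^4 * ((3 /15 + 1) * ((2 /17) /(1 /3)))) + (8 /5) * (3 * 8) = 46.76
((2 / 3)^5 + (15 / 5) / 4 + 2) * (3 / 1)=8.65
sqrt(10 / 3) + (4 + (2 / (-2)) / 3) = sqrt(30) / 3 + 11 / 3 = 5.49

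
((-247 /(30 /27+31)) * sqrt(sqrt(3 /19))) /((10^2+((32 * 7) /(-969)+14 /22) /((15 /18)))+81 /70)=-114114 * 19^(3 /4) * 3^(1 /4) /28650355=-0.05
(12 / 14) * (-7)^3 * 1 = -294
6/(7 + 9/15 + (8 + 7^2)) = 30/323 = 0.09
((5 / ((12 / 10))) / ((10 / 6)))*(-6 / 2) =-15 / 2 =-7.50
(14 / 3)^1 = 14 / 3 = 4.67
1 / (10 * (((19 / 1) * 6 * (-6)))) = -1 / 6840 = -0.00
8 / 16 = 1 / 2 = 0.50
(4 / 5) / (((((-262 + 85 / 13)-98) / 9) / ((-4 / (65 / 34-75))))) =-63648 / 57092875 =-0.00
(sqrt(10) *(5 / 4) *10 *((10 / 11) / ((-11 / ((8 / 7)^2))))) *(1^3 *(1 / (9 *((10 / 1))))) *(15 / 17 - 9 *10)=404000 *sqrt(10) / 302379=4.23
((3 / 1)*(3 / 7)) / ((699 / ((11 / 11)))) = 3 / 1631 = 0.00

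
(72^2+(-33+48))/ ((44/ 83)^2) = 35815911/ 1936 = 18499.95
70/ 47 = 1.49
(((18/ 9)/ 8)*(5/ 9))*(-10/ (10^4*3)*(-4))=1/ 5400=0.00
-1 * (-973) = 973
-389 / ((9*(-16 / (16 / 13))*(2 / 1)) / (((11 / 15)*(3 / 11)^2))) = 389 / 4290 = 0.09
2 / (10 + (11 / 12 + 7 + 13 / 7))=168 / 1661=0.10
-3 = -3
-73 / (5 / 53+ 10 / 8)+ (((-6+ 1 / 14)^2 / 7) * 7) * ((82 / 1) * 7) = 80281301 / 3990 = 20120.63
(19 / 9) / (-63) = -19 / 567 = -0.03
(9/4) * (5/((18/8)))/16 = 5/16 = 0.31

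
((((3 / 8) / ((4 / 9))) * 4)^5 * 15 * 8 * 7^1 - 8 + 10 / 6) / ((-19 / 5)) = -22599139405 / 233472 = -96795.93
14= 14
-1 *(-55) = 55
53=53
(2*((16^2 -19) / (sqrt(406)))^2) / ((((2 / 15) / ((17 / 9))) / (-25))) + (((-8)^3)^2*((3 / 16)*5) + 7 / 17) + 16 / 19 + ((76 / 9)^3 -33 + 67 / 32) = 226894584069659 / 1529593632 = 148336.51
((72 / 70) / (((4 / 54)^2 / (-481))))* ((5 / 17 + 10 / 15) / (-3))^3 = 72757503 / 24565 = 2961.84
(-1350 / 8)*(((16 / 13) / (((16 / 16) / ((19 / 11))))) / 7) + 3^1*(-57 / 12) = -262257 / 4004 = -65.50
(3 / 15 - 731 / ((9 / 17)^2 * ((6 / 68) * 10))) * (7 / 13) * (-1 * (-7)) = -35193368 / 3159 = -11140.67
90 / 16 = 45 / 8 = 5.62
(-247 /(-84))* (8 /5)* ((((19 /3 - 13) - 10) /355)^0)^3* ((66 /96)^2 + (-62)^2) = 48618739 /2688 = 18087.33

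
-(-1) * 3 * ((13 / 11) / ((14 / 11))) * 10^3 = 19500 / 7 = 2785.71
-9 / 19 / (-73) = 9 / 1387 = 0.01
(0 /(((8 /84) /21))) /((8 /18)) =0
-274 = -274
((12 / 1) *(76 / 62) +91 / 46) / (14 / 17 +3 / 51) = 404549 / 21390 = 18.91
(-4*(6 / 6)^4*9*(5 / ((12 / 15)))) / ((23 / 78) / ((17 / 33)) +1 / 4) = -198900 / 727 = -273.59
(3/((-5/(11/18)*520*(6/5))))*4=-11/4680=-0.00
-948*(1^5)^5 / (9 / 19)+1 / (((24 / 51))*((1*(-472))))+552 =-1449.34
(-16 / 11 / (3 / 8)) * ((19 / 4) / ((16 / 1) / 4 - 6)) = 304 / 33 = 9.21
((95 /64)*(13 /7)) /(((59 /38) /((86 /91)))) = 1.68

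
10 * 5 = 50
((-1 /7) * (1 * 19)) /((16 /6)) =-57 /56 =-1.02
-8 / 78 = -4 / 39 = -0.10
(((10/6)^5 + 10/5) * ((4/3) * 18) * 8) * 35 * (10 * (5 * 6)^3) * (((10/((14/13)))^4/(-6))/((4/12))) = -103133771000000000/1029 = -100227182701652.09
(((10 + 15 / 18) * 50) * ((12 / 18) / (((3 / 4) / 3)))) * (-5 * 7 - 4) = -169000 / 3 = -56333.33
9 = 9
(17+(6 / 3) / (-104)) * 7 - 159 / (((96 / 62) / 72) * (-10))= 55784 / 65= 858.22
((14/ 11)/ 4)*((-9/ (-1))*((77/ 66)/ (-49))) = -3/ 44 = -0.07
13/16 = 0.81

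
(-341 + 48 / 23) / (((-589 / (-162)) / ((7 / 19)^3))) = -433136970 / 92918873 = -4.66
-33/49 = -0.67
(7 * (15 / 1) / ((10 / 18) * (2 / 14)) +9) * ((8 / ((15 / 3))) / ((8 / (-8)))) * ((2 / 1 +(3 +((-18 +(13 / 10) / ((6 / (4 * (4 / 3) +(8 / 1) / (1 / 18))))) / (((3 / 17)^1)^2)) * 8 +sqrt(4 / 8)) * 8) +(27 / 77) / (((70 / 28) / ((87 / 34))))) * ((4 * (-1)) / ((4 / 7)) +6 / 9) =269952 * sqrt(2) / 5 +352162520315168 / 883575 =398641863.75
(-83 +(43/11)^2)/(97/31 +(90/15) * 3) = -254014/79255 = -3.21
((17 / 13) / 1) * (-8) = -136 / 13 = -10.46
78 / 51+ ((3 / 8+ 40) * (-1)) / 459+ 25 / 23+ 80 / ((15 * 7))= 1945205 / 591192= 3.29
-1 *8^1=-8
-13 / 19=-0.68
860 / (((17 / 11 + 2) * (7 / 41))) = 387860 / 273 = 1420.73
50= 50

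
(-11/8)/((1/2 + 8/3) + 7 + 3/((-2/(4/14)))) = -231/1636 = -0.14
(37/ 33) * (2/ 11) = 74/ 363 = 0.20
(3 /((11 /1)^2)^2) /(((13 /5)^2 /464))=34800 /2474329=0.01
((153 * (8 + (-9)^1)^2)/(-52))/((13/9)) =-1377/676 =-2.04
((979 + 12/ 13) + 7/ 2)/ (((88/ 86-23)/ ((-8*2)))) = 325768/ 455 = 715.97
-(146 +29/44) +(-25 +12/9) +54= -15355/132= -116.33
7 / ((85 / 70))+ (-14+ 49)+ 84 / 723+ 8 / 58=41.02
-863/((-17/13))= 11219/17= 659.94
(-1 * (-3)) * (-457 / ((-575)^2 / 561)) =-769131 / 330625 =-2.33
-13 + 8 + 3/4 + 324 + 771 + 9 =4399/4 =1099.75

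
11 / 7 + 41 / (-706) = 7479 / 4942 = 1.51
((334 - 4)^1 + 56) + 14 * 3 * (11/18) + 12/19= 23501/57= 412.30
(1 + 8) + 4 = 13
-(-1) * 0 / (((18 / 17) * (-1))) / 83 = 0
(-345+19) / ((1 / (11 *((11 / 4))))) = -19723 / 2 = -9861.50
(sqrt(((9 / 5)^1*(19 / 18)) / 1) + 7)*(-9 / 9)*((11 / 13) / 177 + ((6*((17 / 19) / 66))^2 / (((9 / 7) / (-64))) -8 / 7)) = 3097284401*sqrt(190) / 21107096010 + 3097284401 / 301529943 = 12.29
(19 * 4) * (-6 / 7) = -456 / 7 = -65.14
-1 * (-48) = 48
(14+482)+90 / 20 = 1001 / 2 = 500.50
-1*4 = -4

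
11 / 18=0.61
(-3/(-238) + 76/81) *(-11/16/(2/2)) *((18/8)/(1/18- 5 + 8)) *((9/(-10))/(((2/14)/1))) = 164979/54400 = 3.03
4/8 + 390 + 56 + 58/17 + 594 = 35493/34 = 1043.91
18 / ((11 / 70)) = 1260 / 11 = 114.55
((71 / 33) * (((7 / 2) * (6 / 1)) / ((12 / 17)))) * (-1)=-8449 / 132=-64.01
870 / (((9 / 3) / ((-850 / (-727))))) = 246500 / 727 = 339.06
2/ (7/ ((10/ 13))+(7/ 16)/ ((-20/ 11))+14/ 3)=384/ 2597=0.15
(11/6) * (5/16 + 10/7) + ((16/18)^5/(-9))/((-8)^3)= 379994651/119042784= 3.19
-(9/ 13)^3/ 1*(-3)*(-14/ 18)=-1701/ 2197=-0.77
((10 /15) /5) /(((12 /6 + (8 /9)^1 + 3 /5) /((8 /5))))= 48 /785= 0.06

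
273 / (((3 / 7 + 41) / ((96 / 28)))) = 3276 / 145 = 22.59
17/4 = 4.25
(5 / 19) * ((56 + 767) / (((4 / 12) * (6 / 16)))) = 1732.63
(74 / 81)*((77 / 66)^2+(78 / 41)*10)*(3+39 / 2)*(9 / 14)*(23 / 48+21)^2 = 124279.63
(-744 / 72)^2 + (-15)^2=2986 / 9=331.78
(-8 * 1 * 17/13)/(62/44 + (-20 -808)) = 2992/236405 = 0.01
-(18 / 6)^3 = -27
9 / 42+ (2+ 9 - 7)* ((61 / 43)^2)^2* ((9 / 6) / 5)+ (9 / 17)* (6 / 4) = 11937211074 / 2034186595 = 5.87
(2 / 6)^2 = 1 / 9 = 0.11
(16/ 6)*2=16/ 3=5.33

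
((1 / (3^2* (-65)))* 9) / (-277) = 0.00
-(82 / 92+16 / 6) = -491 / 138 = -3.56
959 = 959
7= 7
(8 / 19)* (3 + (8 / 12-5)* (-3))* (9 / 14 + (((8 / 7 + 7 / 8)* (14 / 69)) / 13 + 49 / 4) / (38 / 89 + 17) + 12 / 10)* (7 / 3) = 1443512192 / 36045945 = 40.05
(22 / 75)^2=484 / 5625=0.09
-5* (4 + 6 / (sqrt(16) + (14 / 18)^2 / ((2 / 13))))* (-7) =42784 / 257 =166.47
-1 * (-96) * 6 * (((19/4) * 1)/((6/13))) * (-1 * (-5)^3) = 741000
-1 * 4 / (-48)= 1 / 12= 0.08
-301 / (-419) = 301 / 419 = 0.72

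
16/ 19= 0.84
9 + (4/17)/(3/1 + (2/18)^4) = 9.08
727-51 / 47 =34118 / 47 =725.91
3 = 3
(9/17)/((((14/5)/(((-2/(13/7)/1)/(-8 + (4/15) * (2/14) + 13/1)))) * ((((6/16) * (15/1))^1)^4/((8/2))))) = -114688/710222175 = -0.00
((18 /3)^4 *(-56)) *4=-290304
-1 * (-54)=54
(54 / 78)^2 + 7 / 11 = 2074 / 1859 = 1.12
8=8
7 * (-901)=-6307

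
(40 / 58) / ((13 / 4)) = 80 / 377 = 0.21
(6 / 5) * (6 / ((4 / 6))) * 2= 108 / 5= 21.60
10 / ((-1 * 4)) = -5 / 2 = -2.50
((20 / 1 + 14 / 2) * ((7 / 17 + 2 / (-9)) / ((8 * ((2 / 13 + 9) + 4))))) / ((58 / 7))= 91 / 15504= 0.01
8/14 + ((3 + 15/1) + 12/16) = 541/28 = 19.32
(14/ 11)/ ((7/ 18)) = 36/ 11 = 3.27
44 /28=11 /7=1.57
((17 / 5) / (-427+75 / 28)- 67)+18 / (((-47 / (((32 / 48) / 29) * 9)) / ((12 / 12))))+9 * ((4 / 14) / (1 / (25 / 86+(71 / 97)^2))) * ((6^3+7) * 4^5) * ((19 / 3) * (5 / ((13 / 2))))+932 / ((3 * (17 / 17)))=21146036241523381196677 / 8943209968002765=2364479.46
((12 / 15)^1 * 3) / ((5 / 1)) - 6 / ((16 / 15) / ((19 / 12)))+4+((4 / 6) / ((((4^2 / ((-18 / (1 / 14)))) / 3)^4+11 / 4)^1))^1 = -1879158890479 / 449148456800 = -4.18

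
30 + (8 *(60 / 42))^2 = 7870 / 49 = 160.61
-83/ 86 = -0.97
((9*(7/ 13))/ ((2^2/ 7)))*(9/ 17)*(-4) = -3969/ 221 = -17.96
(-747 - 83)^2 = 688900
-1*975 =-975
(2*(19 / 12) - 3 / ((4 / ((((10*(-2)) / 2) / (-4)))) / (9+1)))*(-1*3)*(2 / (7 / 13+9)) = 2431 / 248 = 9.80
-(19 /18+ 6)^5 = -33038369407 /1889568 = -17484.62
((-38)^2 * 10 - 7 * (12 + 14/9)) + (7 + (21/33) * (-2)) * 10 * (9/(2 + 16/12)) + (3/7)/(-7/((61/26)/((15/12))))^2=2080258903673/143468325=14499.78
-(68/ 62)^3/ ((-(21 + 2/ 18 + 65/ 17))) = 6013512/ 113652665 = 0.05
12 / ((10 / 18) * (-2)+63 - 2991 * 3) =-27 / 20050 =-0.00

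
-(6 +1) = -7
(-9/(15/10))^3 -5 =-221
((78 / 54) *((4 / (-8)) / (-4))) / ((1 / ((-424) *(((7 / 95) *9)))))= -4823 / 95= -50.77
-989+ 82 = -907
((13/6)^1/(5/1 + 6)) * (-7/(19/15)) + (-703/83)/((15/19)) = -11.82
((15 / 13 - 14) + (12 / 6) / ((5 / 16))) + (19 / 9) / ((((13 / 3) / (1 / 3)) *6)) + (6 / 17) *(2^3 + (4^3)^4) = 353327954413 / 59670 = 5921366.76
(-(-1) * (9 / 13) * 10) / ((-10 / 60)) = -540 / 13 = -41.54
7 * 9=63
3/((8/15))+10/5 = 61/8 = 7.62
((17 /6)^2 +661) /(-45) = -4817 /324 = -14.87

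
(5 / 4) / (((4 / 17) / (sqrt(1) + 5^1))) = 255 / 8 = 31.88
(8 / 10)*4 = 16 / 5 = 3.20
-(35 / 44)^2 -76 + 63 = -26393 / 1936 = -13.63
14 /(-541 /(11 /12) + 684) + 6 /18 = 83 /172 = 0.48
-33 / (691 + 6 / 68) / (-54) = 187 / 211473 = 0.00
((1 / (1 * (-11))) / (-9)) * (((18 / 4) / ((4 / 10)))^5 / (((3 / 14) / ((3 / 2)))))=143521875 / 11264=12741.64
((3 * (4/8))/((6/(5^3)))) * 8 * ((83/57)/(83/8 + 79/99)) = 32.58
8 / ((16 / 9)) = 9 / 2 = 4.50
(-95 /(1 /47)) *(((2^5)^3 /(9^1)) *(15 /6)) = -365772800 /9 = -40641422.22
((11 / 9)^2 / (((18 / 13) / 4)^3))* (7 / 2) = 7443436 / 59049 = 126.06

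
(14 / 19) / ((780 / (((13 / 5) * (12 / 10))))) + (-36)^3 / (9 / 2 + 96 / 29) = -2142286943 / 358625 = -5973.61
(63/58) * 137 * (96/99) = 46032/319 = 144.30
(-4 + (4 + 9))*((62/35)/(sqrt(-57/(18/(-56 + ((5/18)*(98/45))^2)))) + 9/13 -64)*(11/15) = -27159/65 + 165726*sqrt(41611710)/1213674875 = -416.95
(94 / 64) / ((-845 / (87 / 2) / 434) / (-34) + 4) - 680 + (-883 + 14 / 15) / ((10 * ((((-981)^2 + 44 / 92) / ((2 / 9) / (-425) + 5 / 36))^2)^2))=-3443947048999088700203933291211656696738736754212786587099 / 5067363396080620258712198974090002293462666160000000000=-679.63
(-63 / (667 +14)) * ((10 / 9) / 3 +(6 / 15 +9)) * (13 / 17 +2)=-433951 / 173655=-2.50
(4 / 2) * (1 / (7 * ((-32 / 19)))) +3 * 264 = 88685 / 112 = 791.83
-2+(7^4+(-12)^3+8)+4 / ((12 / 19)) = 2056 / 3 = 685.33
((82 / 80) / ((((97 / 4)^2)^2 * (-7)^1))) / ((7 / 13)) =-17056 / 21689673845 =-0.00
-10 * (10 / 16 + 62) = -2505 / 4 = -626.25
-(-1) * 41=41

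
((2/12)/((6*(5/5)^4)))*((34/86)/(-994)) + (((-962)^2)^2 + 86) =1317824656504658047/1538712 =856446597222.00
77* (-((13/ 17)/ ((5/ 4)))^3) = -10826816/ 614125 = -17.63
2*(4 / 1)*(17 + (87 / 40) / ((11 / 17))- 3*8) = -1601 / 55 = -29.11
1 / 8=0.12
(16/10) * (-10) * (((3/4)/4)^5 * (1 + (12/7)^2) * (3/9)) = -15633/3211264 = -0.00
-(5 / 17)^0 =-1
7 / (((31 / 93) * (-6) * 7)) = -1 / 2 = -0.50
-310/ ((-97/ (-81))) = -25110/ 97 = -258.87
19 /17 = 1.12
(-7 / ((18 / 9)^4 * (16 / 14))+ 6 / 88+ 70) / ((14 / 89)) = 8732413 / 19712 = 443.00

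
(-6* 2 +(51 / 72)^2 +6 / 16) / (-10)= 6407 / 5760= 1.11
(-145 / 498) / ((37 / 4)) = -290 / 9213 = -0.03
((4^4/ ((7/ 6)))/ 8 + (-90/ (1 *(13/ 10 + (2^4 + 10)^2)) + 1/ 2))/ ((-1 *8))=-2635643/ 758576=-3.47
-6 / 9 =-2 / 3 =-0.67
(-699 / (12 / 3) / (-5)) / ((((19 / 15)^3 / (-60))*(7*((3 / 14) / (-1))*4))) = 2359125 / 13718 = 171.97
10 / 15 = 2 / 3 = 0.67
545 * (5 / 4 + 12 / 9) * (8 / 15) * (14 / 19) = 94612 / 171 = 553.29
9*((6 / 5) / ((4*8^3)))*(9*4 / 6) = 0.03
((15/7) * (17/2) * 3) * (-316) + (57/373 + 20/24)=-17266.16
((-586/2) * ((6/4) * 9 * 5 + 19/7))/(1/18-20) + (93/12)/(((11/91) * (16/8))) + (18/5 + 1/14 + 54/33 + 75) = 1143.87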